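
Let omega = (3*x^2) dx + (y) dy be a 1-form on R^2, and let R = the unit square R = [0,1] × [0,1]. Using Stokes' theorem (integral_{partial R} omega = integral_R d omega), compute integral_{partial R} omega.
integral_(partial R) omega = 0

Stokes: integral_partial_R omega = integral_R d omega with d omega = (∂Q/∂x - ∂P/∂y) dx ∧ dy.
  ∂Q/∂x = 0
  ∂P/∂y = 0
  integrand = ∂Q/∂x - ∂P/∂y = 0.
Integrating over R: integral_0^1 integral_0^1 (0) dx dy = 0.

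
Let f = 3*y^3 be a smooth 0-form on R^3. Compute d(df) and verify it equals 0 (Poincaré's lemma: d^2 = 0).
d(df) = 0

Step 1: df = sum_i (∂f/∂x_i) dx_i = (0) dx + (9*y^2) dy + (0) dz.
Step 2: Apply d again. Using the 1-form formula, the coefficient of dx ∧ dy in d(df) is ∂^2 f/∂x ∂y - ∂^2 f/∂y ∂x = (0) - (0) = 0 (equality of mixed partials for smooth f).
Similarly for dx ∧ dz and dy ∧ dz — all coefficients vanish. So d(df) = 0.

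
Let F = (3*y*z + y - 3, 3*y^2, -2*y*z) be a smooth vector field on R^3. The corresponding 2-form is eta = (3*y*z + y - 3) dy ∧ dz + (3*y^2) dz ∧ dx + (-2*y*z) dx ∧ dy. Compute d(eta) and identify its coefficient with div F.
d(eta) = (4*y) dx ∧ dy ∧ dz; div F = 4*y

For a 2-form in R^3 of the form above, applying d gives a 3-form with coefficient ∂P/∂x + ∂Q/∂y + ∂R/∂z:
  ∂P/∂x = 0
  ∂Q/∂y = 6*y
  ∂R/∂z = -2*y
Sum = 4*y, which is exactly div F.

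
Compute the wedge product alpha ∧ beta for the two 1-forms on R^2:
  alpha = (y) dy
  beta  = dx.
alpha ∧ beta = (-y) dx ∧ dy

Distribute the wedge, using dx_i ∧ dx_j = -dx_j ∧ dx_i and dx_i ∧ dx_i = 0. For each pair (i, j) with i < j, the coefficient of dx_i ∧ dx_j in alpha ∧ beta is (alpha_i * beta_j - alpha_j * beta_i). Collecting: alpha ∧ beta = (-y) dx ∧ dy.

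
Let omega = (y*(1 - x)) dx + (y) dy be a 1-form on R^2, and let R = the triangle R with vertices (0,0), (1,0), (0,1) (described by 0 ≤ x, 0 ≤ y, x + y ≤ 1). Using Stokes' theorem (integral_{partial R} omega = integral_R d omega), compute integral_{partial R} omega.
integral_(partial R) omega = -1/3

Stokes: integral_partial_R omega = integral_R d omega with d omega = (∂Q/∂x - ∂P/∂y) dx ∧ dy.
  ∂Q/∂x = 0
  ∂P/∂y = 1 - x
  integrand = ∂Q/∂x - ∂P/∂y = x - 1.
Integrating over R: integral_0^1 integral_0^{1-x} (x - 1) dy dx = -1/3.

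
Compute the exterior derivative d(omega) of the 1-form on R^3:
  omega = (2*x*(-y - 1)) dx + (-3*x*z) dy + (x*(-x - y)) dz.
d(omega) = (2*x - 3*z) dx ∧ dy + (-2*x - y) dx ∧ dz + (2*x) dy ∧ dz

For a 1-form omega = sum_i f_i dx_i, the exterior derivative is
  d(omega) = sum_{i < j} (∂f_j/∂x_i - ∂f_i/∂x_j) dx_i ∧ dx_j.
  coefficient of dx ∧ dy: ∂f_2/∂x - ∂f_1/∂y = ∂(-3*x*z)/∂x - ∂(2*x*(-y - 1))/∂y = 2*x - 3*z
  coefficient of dx ∧ dz: ∂f_3/∂x - ∂f_1/∂z = ∂(x*(-x - y))/∂x - ∂(2*x*(-y - 1))/∂z = -2*x - y
  coefficient of dy ∧ dz: ∂f_3/∂y - ∂f_2/∂z = ∂(x*(-x - y))/∂y - ∂(-3*x*z)/∂z = 2*x
Assembling: d(omega) = (2*x - 3*z) dx ∧ dy + (-2*x - y) dx ∧ dz + (2*x) dy ∧ dz.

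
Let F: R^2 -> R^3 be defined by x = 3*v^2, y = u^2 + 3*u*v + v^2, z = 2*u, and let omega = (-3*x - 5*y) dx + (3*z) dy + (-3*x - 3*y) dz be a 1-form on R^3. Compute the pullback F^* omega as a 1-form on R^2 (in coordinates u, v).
F^* omega = (6*u^2 - 24*v^2) du + (-30*u^2*v + 18*u^2 - 90*u*v^2 + 12*u*v - 84*v^3) dv

Using F^*(f dg) = (f ∘ F) d(g ∘ F), substitute each coordinate x_i by F_i(u, v) in f_i, and replace dx_i by d F_i = (∂F_i/∂u) du + (∂F_i/∂v) dv.
  For the x component: f_1(F) = -5*u^2 - 15*u*v - 14*v^2; d F_1 = (0) du + (6*v) dv
  For the y component: f_2(F) = 6*u; d F_2 = (2*u + 3*v) du + (3*u + 2*v) dv
  For the z component: f_3(F) = -3*u^2 - 9*u*v - 12*v^2; d F_3 = (2) du + (0) dv
Combining and collecting du, dv coefficients:
  coeff of du: 6*u^2 - 24*v^2
  coeff of dv: -30*u^2*v + 18*u^2 - 90*u*v^2 + 12*u*v - 84*v^3
F^* omega = (6*u^2 - 24*v^2) du + (-30*u^2*v + 18*u^2 - 90*u*v^2 + 12*u*v - 84*v^3) dv.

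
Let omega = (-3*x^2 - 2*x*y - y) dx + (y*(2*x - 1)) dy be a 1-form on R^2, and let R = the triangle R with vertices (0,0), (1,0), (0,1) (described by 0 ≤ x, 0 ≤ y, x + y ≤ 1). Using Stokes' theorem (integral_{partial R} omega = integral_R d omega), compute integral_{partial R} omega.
integral_(partial R) omega = 7/6

Stokes: integral_partial_R omega = integral_R d omega with d omega = (∂Q/∂x - ∂P/∂y) dx ∧ dy.
  ∂Q/∂x = 2*y
  ∂P/∂y = -2*x - 1
  integrand = ∂Q/∂x - ∂P/∂y = 2*x + 2*y + 1.
Integrating over R: integral_0^1 integral_0^{1-x} (2*x + 2*y + 1) dy dx = 7/6.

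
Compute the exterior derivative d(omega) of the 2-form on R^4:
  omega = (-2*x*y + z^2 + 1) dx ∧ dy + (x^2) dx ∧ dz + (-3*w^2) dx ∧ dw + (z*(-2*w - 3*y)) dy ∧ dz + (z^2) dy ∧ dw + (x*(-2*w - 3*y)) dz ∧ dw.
d(omega) = (2*z) dx ∧ dy ∧ dz + (-3*x - 4*z) dy ∧ dz ∧ dw + (-2*w - 3*y) dx ∧ dz ∧ dw

For a 2-form omega = sum_{i<j} g_{ij} dx_i ∧ dx_j, the exterior derivative is
  d(omega) = sum_{i<j} d(g_{ij}) ∧ dx_i ∧ dx_j = sum_{i<j, k} (∂g_{ij}/∂x_k) dx_k ∧ dx_i ∧ dx_j.
Expand each term, using dx_k ∧ dx_i ∧ dx_j = sgn(permutation) dx_{(a)} ∧ dx_{(b)} ∧ dx_{(c)} with (a < b < c) sorted:
  d(-2*x*y + z^2 + 1) includes (∂/∂z)(-2*x*y + z^2 + 1) dz = (2*z) dz, which multiplied by dx ∧ dy gives (2*z) dx ∧ dy ∧ dz
  d(z*(-2*w - 3*y)) includes (∂/∂w)(z*(-2*w - 3*y)) dw = (-2*z) dw, which multiplied by dy ∧ dz gives (-2*z) dy ∧ dz ∧ dw
  d(z^2) includes (∂/∂z)(z^2) dz = (2*z) dz, which multiplied by dy ∧ dw gives (-2*z) dy ∧ dz ∧ dw
  d(x*(-2*w - 3*y)) includes (∂/∂x)(x*(-2*w - 3*y)) dx = (-2*w - 3*y) dx, which multiplied by dz ∧ dw gives (-2*w - 3*y) dx ∧ dz ∧ dw
  d(x*(-2*w - 3*y)) includes (∂/∂y)(x*(-2*w - 3*y)) dy = (-3*x) dy, which multiplied by dz ∧ dw gives (-3*x) dy ∧ dz ∧ dw
Collecting like 3-forms: d(omega) = (2*z) dx ∧ dy ∧ dz + (-3*x - 4*z) dy ∧ dz ∧ dw + (-2*w - 3*y) dx ∧ dz ∧ dw.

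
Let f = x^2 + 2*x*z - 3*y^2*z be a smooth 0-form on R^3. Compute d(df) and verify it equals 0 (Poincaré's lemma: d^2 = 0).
d(df) = 0

Step 1: df = sum_i (∂f/∂x_i) dx_i = (2*x + 2*z) dx + (-6*y*z) dy + (2*x - 3*y^2) dz.
Step 2: Apply d again. Using the 1-form formula, the coefficient of dx ∧ dy in d(df) is ∂^2 f/∂x ∂y - ∂^2 f/∂y ∂x = (0) - (0) = 0 (equality of mixed partials for smooth f).
Similarly for dx ∧ dz and dy ∧ dz — all coefficients vanish. So d(df) = 0.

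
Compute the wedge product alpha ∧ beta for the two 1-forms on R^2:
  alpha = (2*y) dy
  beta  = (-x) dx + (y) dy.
alpha ∧ beta = (2*x*y) dx ∧ dy

Distribute the wedge, using dx_i ∧ dx_j = -dx_j ∧ dx_i and dx_i ∧ dx_i = 0. For each pair (i, j) with i < j, the coefficient of dx_i ∧ dx_j in alpha ∧ beta is (alpha_i * beta_j - alpha_j * beta_i). Collecting: alpha ∧ beta = (2*x*y) dx ∧ dy.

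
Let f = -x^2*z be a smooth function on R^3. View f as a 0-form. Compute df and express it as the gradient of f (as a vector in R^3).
df = (-2*x*z) dx + (0) dy + (-x^2) dz; grad f = (-2*x*z, 0, -x^2)

For a 0-form f, d f = (∂f/∂x) dx + (∂f/∂y) dy + (∂f/∂z) dz. The components of the vector representation are exactly the entries of grad f in Cartesian coordinates:
  ∂f/∂x = -2*x*z
  ∂f/∂y = 0
  ∂f/∂z = -x^2.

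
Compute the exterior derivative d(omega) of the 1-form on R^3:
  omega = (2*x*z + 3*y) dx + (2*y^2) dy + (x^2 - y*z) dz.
d(omega) = (-3) dx ∧ dy + (-z) dy ∧ dz

For a 1-form omega = sum_i f_i dx_i, the exterior derivative is
  d(omega) = sum_{i < j} (∂f_j/∂x_i - ∂f_i/∂x_j) dx_i ∧ dx_j.
  coefficient of dx ∧ dy: ∂f_2/∂x - ∂f_1/∂y = ∂(2*y^2)/∂x - ∂(2*x*z + 3*y)/∂y = -3
  coefficient of dy ∧ dz: ∂f_3/∂y - ∂f_2/∂z = ∂(x^2 - y*z)/∂y - ∂(2*y^2)/∂z = -z
Assembling: d(omega) = (-3) dx ∧ dy + (-z) dy ∧ dz.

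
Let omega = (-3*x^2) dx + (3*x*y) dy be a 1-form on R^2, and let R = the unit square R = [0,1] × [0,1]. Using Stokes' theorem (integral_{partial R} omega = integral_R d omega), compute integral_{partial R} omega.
integral_(partial R) omega = 3/2

Stokes: integral_partial_R omega = integral_R d omega with d omega = (∂Q/∂x - ∂P/∂y) dx ∧ dy.
  ∂Q/∂x = 3*y
  ∂P/∂y = 0
  integrand = ∂Q/∂x - ∂P/∂y = 3*y.
Integrating over R: integral_0^1 integral_0^1 (3*y) dx dy = 3/2.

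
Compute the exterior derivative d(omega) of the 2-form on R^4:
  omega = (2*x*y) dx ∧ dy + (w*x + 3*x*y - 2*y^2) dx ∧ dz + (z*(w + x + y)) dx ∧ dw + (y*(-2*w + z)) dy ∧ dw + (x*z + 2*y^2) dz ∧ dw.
d(omega) = (-3*x + 4*y) dx ∧ dy ∧ dz + (-w - y + z) dx ∧ dz ∧ dw + (-z) dx ∧ dy ∧ dw + (3*y) dy ∧ dz ∧ dw

For a 2-form omega = sum_{i<j} g_{ij} dx_i ∧ dx_j, the exterior derivative is
  d(omega) = sum_{i<j} d(g_{ij}) ∧ dx_i ∧ dx_j = sum_{i<j, k} (∂g_{ij}/∂x_k) dx_k ∧ dx_i ∧ dx_j.
Expand each term, using dx_k ∧ dx_i ∧ dx_j = sgn(permutation) dx_{(a)} ∧ dx_{(b)} ∧ dx_{(c)} with (a < b < c) sorted:
  d(w*x + 3*x*y - 2*y^2) includes (∂/∂y)(w*x + 3*x*y - 2*y^2) dy = (3*x - 4*y) dy, which multiplied by dx ∧ dz gives (-3*x + 4*y) dx ∧ dy ∧ dz
  d(w*x + 3*x*y - 2*y^2) includes (∂/∂w)(w*x + 3*x*y - 2*y^2) dw = (x) dw, which multiplied by dx ∧ dz gives (x) dx ∧ dz ∧ dw
  d(z*(w + x + y)) includes (∂/∂y)(z*(w + x + y)) dy = (z) dy, which multiplied by dx ∧ dw gives (-z) dx ∧ dy ∧ dw
  d(z*(w + x + y)) includes (∂/∂z)(z*(w + x + y)) dz = (w + x + y) dz, which multiplied by dx ∧ dw gives (-w - x - y) dx ∧ dz ∧ dw
  d(y*(-2*w + z)) includes (∂/∂z)(y*(-2*w + z)) dz = (y) dz, which multiplied by dy ∧ dw gives (-y) dy ∧ dz ∧ dw
  d(x*z + 2*y^2) includes (∂/∂x)(x*z + 2*y^2) dx = (z) dx, which multiplied by dz ∧ dw gives (z) dx ∧ dz ∧ dw
  d(x*z + 2*y^2) includes (∂/∂y)(x*z + 2*y^2) dy = (4*y) dy, which multiplied by dz ∧ dw gives (4*y) dy ∧ dz ∧ dw
Collecting like 3-forms: d(omega) = (-3*x + 4*y) dx ∧ dy ∧ dz + (-w - y + z) dx ∧ dz ∧ dw + (-z) dx ∧ dy ∧ dw + (3*y) dy ∧ dz ∧ dw.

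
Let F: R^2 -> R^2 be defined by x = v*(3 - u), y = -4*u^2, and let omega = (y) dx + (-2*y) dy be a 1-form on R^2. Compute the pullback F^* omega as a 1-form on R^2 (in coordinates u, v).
F^* omega = (4*u^2*(-16*u + v)) du + (4*u^2*(u - 3)) dv

Using F^*(f dg) = (f ∘ F) d(g ∘ F), substitute each coordinate x_i by F_i(u, v) in f_i, and replace dx_i by d F_i = (∂F_i/∂u) du + (∂F_i/∂v) dv.
  For the x component: f_1(F) = -4*u^2; d F_1 = (-v) du + (3 - u) dv
  For the y component: f_2(F) = 8*u^2; d F_2 = (-8*u) du + (0) dv
Combining and collecting du, dv coefficients:
  coeff of du: 4*u^2*(-16*u + v)
  coeff of dv: 4*u^2*(u - 3)
F^* omega = (4*u^2*(-16*u + v)) du + (4*u^2*(u - 3)) dv.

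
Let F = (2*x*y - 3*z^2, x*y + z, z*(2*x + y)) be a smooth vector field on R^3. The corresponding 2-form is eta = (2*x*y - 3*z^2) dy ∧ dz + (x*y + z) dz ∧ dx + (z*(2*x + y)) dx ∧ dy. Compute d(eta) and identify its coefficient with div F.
d(eta) = (3*x + 3*y) dx ∧ dy ∧ dz; div F = 3*x + 3*y

For a 2-form in R^3 of the form above, applying d gives a 3-form with coefficient ∂P/∂x + ∂Q/∂y + ∂R/∂z:
  ∂P/∂x = 2*y
  ∂Q/∂y = x
  ∂R/∂z = 2*x + y
Sum = 3*x + 3*y, which is exactly div F.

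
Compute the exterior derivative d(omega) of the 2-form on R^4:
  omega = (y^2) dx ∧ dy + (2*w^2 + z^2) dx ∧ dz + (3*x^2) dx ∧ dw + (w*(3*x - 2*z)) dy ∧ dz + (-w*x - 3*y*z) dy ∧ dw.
d(omega) = (4*w) dx ∧ dz ∧ dw + (3*w) dx ∧ dy ∧ dz + (3*x + 3*y - 2*z) dy ∧ dz ∧ dw + (-w) dx ∧ dy ∧ dw

For a 2-form omega = sum_{i<j} g_{ij} dx_i ∧ dx_j, the exterior derivative is
  d(omega) = sum_{i<j} d(g_{ij}) ∧ dx_i ∧ dx_j = sum_{i<j, k} (∂g_{ij}/∂x_k) dx_k ∧ dx_i ∧ dx_j.
Expand each term, using dx_k ∧ dx_i ∧ dx_j = sgn(permutation) dx_{(a)} ∧ dx_{(b)} ∧ dx_{(c)} with (a < b < c) sorted:
  d(2*w^2 + z^2) includes (∂/∂w)(2*w^2 + z^2) dw = (4*w) dw, which multiplied by dx ∧ dz gives (4*w) dx ∧ dz ∧ dw
  d(w*(3*x - 2*z)) includes (∂/∂x)(w*(3*x - 2*z)) dx = (3*w) dx, which multiplied by dy ∧ dz gives (3*w) dx ∧ dy ∧ dz
  d(w*(3*x - 2*z)) includes (∂/∂w)(w*(3*x - 2*z)) dw = (3*x - 2*z) dw, which multiplied by dy ∧ dz gives (3*x - 2*z) dy ∧ dz ∧ dw
  d(-w*x - 3*y*z) includes (∂/∂x)(-w*x - 3*y*z) dx = (-w) dx, which multiplied by dy ∧ dw gives (-w) dx ∧ dy ∧ dw
  d(-w*x - 3*y*z) includes (∂/∂z)(-w*x - 3*y*z) dz = (-3*y) dz, which multiplied by dy ∧ dw gives (3*y) dy ∧ dz ∧ dw
Collecting like 3-forms: d(omega) = (4*w) dx ∧ dz ∧ dw + (3*w) dx ∧ dy ∧ dz + (3*x + 3*y - 2*z) dy ∧ dz ∧ dw + (-w) dx ∧ dy ∧ dw.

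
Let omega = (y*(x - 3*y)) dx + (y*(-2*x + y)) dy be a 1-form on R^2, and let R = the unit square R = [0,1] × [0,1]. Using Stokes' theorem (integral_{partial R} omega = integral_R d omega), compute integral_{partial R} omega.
integral_(partial R) omega = 3/2

Stokes: integral_partial_R omega = integral_R d omega with d omega = (∂Q/∂x - ∂P/∂y) dx ∧ dy.
  ∂Q/∂x = -2*y
  ∂P/∂y = x - 6*y
  integrand = ∂Q/∂x - ∂P/∂y = -x + 4*y.
Integrating over R: integral_0^1 integral_0^1 (-x + 4*y) dx dy = 3/2.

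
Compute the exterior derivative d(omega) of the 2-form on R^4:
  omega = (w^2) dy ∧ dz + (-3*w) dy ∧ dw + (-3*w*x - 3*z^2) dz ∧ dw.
d(omega) = (2*w) dy ∧ dz ∧ dw + (-3*w) dx ∧ dz ∧ dw

For a 2-form omega = sum_{i<j} g_{ij} dx_i ∧ dx_j, the exterior derivative is
  d(omega) = sum_{i<j} d(g_{ij}) ∧ dx_i ∧ dx_j = sum_{i<j, k} (∂g_{ij}/∂x_k) dx_k ∧ dx_i ∧ dx_j.
Expand each term, using dx_k ∧ dx_i ∧ dx_j = sgn(permutation) dx_{(a)} ∧ dx_{(b)} ∧ dx_{(c)} with (a < b < c) sorted:
  d(w^2) includes (∂/∂w)(w^2) dw = (2*w) dw, which multiplied by dy ∧ dz gives (2*w) dy ∧ dz ∧ dw
  d(-3*w*x - 3*z^2) includes (∂/∂x)(-3*w*x - 3*z^2) dx = (-3*w) dx, which multiplied by dz ∧ dw gives (-3*w) dx ∧ dz ∧ dw
Collecting like 3-forms: d(omega) = (2*w) dy ∧ dz ∧ dw + (-3*w) dx ∧ dz ∧ dw.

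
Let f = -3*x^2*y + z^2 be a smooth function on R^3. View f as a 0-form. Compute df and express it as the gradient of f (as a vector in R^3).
df = (-6*x*y) dx + (-3*x^2) dy + (2*z) dz; grad f = (-6*x*y, -3*x^2, 2*z)

For a 0-form f, d f = (∂f/∂x) dx + (∂f/∂y) dy + (∂f/∂z) dz. The components of the vector representation are exactly the entries of grad f in Cartesian coordinates:
  ∂f/∂x = -6*x*y
  ∂f/∂y = -3*x^2
  ∂f/∂z = 2*z.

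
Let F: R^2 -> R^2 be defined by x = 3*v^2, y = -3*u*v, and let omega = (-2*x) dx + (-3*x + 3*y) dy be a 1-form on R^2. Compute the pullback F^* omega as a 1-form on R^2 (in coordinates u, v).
F^* omega = (27*v^2*(u + v)) du + (9*v*(3*u^2 + 3*u*v - 4*v^2)) dv

Using F^*(f dg) = (f ∘ F) d(g ∘ F), substitute each coordinate x_i by F_i(u, v) in f_i, and replace dx_i by d F_i = (∂F_i/∂u) du + (∂F_i/∂v) dv.
  For the x component: f_1(F) = -6*v^2; d F_1 = (0) du + (6*v) dv
  For the y component: f_2(F) = 9*v*(-u - v); d F_2 = (-3*v) du + (-3*u) dv
Combining and collecting du, dv coefficients:
  coeff of du: 27*v^2*(u + v)
  coeff of dv: 9*v*(3*u^2 + 3*u*v - 4*v^2)
F^* omega = (27*v^2*(u + v)) du + (9*v*(3*u^2 + 3*u*v - 4*v^2)) dv.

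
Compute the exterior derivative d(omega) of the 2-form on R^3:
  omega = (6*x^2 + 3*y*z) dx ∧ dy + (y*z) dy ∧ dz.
d(omega) = (3*y) dx ∧ dy ∧ dz

For a 2-form omega = sum_{i<j} g_{ij} dx_i ∧ dx_j, the exterior derivative is
  d(omega) = sum_{i<j} d(g_{ij}) ∧ dx_i ∧ dx_j = sum_{i<j, k} (∂g_{ij}/∂x_k) dx_k ∧ dx_i ∧ dx_j.
Expand each term, using dx_k ∧ dx_i ∧ dx_j = sgn(permutation) dx_{(a)} ∧ dx_{(b)} ∧ dx_{(c)} with (a < b < c) sorted:
  d(6*x^2 + 3*y*z) includes (∂/∂z)(6*x^2 + 3*y*z) dz = (3*y) dz, which multiplied by dx ∧ dy gives (3*y) dx ∧ dy ∧ dz
Collecting like 3-forms: d(omega) = (3*y) dx ∧ dy ∧ dz.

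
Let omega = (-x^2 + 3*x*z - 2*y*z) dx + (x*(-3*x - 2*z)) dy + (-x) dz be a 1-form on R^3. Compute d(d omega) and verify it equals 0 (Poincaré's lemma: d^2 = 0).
d(d omega) = 0

Step 1: d omega = sum_{i<j} (∂f_j/∂x_i - ∂f_i/∂x_j) dx_i ∧ dx_j:
  coeff of dx ∧ dy: -6*x
  coeff of dx ∧ dz: -3*x + 2*y - 1
  coeff of dy ∧ dz: 2*x
Step 2: Apply d again to each 2-form coefficient. The only possible 3-form in R^3 is dx ∧ dy ∧ dz, with coefficient
  ∂(coeff of dy∧dz)/∂x - ∂(coeff of dx∧dz)/∂y + ∂(coeff of dx∧dy)/∂z
  = ∂/∂x (2*x) - ∂/∂y (-3*x + 2*y - 1) + ∂/∂z (-6*x).
Each of these terms simplifies to sums of mixed partials that cancel in pairs. The result is 0 (by equality of mixed partials for smooth functions — Schwarz / Clairaut).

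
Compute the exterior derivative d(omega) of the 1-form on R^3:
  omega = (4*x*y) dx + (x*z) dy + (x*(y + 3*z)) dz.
d(omega) = (-4*x + z) dx ∧ dy + (y + 3*z) dx ∧ dz

For a 1-form omega = sum_i f_i dx_i, the exterior derivative is
  d(omega) = sum_{i < j} (∂f_j/∂x_i - ∂f_i/∂x_j) dx_i ∧ dx_j.
  coefficient of dx ∧ dy: ∂f_2/∂x - ∂f_1/∂y = ∂(x*z)/∂x - ∂(4*x*y)/∂y = -4*x + z
  coefficient of dx ∧ dz: ∂f_3/∂x - ∂f_1/∂z = ∂(x*(y + 3*z))/∂x - ∂(4*x*y)/∂z = y + 3*z
Assembling: d(omega) = (-4*x + z) dx ∧ dy + (y + 3*z) dx ∧ dz.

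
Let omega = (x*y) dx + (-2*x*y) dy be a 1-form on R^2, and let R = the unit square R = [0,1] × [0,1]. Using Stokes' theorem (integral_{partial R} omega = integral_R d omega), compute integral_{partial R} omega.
integral_(partial R) omega = -3/2

Stokes: integral_partial_R omega = integral_R d omega with d omega = (∂Q/∂x - ∂P/∂y) dx ∧ dy.
  ∂Q/∂x = -2*y
  ∂P/∂y = x
  integrand = ∂Q/∂x - ∂P/∂y = -x - 2*y.
Integrating over R: integral_0^1 integral_0^1 (-x - 2*y) dx dy = -3/2.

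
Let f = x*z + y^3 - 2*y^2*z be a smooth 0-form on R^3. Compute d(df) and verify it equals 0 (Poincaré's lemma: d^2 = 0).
d(df) = 0

Step 1: df = sum_i (∂f/∂x_i) dx_i = (z) dx + (y*(3*y - 4*z)) dy + (x - 2*y^2) dz.
Step 2: Apply d again. Using the 1-form formula, the coefficient of dx ∧ dy in d(df) is ∂^2 f/∂x ∂y - ∂^2 f/∂y ∂x = (0) - (0) = 0 (equality of mixed partials for smooth f).
Similarly for dx ∧ dz and dy ∧ dz — all coefficients vanish. So d(df) = 0.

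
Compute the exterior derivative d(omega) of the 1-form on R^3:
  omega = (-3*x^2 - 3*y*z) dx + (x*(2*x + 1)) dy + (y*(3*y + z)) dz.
d(omega) = (4*x + 3*z + 1) dx ∧ dy + (3*y) dx ∧ dz + (6*y + z) dy ∧ dz

For a 1-form omega = sum_i f_i dx_i, the exterior derivative is
  d(omega) = sum_{i < j} (∂f_j/∂x_i - ∂f_i/∂x_j) dx_i ∧ dx_j.
  coefficient of dx ∧ dy: ∂f_2/∂x - ∂f_1/∂y = ∂(x*(2*x + 1))/∂x - ∂(-3*x^2 - 3*y*z)/∂y = 4*x + 3*z + 1
  coefficient of dx ∧ dz: ∂f_3/∂x - ∂f_1/∂z = ∂(y*(3*y + z))/∂x - ∂(-3*x^2 - 3*y*z)/∂z = 3*y
  coefficient of dy ∧ dz: ∂f_3/∂y - ∂f_2/∂z = ∂(y*(3*y + z))/∂y - ∂(x*(2*x + 1))/∂z = 6*y + z
Assembling: d(omega) = (4*x + 3*z + 1) dx ∧ dy + (3*y) dx ∧ dz + (6*y + z) dy ∧ dz.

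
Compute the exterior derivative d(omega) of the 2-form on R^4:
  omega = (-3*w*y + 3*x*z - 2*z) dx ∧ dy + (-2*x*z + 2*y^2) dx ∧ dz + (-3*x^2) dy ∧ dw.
d(omega) = (3*x - 4*y - 2) dx ∧ dy ∧ dz + (-6*x - 3*y) dx ∧ dy ∧ dw

For a 2-form omega = sum_{i<j} g_{ij} dx_i ∧ dx_j, the exterior derivative is
  d(omega) = sum_{i<j} d(g_{ij}) ∧ dx_i ∧ dx_j = sum_{i<j, k} (∂g_{ij}/∂x_k) dx_k ∧ dx_i ∧ dx_j.
Expand each term, using dx_k ∧ dx_i ∧ dx_j = sgn(permutation) dx_{(a)} ∧ dx_{(b)} ∧ dx_{(c)} with (a < b < c) sorted:
  d(-3*w*y + 3*x*z - 2*z) includes (∂/∂z)(-3*w*y + 3*x*z - 2*z) dz = (3*x - 2) dz, which multiplied by dx ∧ dy gives (3*x - 2) dx ∧ dy ∧ dz
  d(-3*w*y + 3*x*z - 2*z) includes (∂/∂w)(-3*w*y + 3*x*z - 2*z) dw = (-3*y) dw, which multiplied by dx ∧ dy gives (-3*y) dx ∧ dy ∧ dw
  d(-2*x*z + 2*y^2) includes (∂/∂y)(-2*x*z + 2*y^2) dy = (4*y) dy, which multiplied by dx ∧ dz gives (-4*y) dx ∧ dy ∧ dz
  d(-3*x^2) includes (∂/∂x)(-3*x^2) dx = (-6*x) dx, which multiplied by dy ∧ dw gives (-6*x) dx ∧ dy ∧ dw
Collecting like 3-forms: d(omega) = (3*x - 4*y - 2) dx ∧ dy ∧ dz + (-6*x - 3*y) dx ∧ dy ∧ dw.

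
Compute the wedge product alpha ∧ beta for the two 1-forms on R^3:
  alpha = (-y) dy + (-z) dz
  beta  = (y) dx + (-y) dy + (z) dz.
alpha ∧ beta = (y^2) dx ∧ dy + (-2*y*z) dy ∧ dz + (y*z) dx ∧ dz

Distribute the wedge, using dx_i ∧ dx_j = -dx_j ∧ dx_i and dx_i ∧ dx_i = 0. For each pair (i, j) with i < j, the coefficient of dx_i ∧ dx_j in alpha ∧ beta is (alpha_i * beta_j - alpha_j * beta_i). Collecting: alpha ∧ beta = (y^2) dx ∧ dy + (-2*y*z) dy ∧ dz + (y*z) dx ∧ dz.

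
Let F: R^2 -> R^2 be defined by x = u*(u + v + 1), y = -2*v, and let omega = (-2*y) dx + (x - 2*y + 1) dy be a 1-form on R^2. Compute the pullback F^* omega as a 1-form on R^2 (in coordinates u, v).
F^* omega = (4*v*(2*u + v + 1)) du + (-2*u^2 + 2*u*v - 2*u - 8*v - 2) dv

Using F^*(f dg) = (f ∘ F) d(g ∘ F), substitute each coordinate x_i by F_i(u, v) in f_i, and replace dx_i by d F_i = (∂F_i/∂u) du + (∂F_i/∂v) dv.
  For the x component: f_1(F) = 4*v; d F_1 = (2*u + v + 1) du + (u) dv
  For the y component: f_2(F) = u^2 + u*v + u + 4*v + 1; d F_2 = (0) du + (-2) dv
Combining and collecting du, dv coefficients:
  coeff of du: 4*v*(2*u + v + 1)
  coeff of dv: -2*u^2 + 2*u*v - 2*u - 8*v - 2
F^* omega = (4*v*(2*u + v + 1)) du + (-2*u^2 + 2*u*v - 2*u - 8*v - 2) dv.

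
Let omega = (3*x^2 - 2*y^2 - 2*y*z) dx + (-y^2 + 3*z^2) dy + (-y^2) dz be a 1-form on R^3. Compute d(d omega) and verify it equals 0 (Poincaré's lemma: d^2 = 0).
d(d omega) = 0

Step 1: d omega = sum_{i<j} (∂f_j/∂x_i - ∂f_i/∂x_j) dx_i ∧ dx_j:
  coeff of dx ∧ dy: 4*y + 2*z
  coeff of dx ∧ dz: 2*y
  coeff of dy ∧ dz: -2*y - 6*z
Step 2: Apply d again to each 2-form coefficient. The only possible 3-form in R^3 is dx ∧ dy ∧ dz, with coefficient
  ∂(coeff of dy∧dz)/∂x - ∂(coeff of dx∧dz)/∂y + ∂(coeff of dx∧dy)/∂z
  = ∂/∂x (-2*y - 6*z) - ∂/∂y (2*y) + ∂/∂z (4*y + 2*z).
Each of these terms simplifies to sums of mixed partials that cancel in pairs. The result is 0 (by equality of mixed partials for smooth functions — Schwarz / Clairaut).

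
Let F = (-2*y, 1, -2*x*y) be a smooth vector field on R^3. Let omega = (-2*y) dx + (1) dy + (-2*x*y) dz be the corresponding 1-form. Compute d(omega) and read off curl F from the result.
d(omega) = (-2*x) dy ∧ dz + (2*y) dz ∧ dx + (2) dx ∧ dy; curl F = (-2*x, 2*y, 2)

d omega = sum_{i<j} (∂f_j/∂x_i - ∂f_i/∂x_j) dx_i ∧ dx_j. Under the identification (dy ∧ dz, dz ∧ dx, dx ∧ dy) ↔ (e_x, e_y, e_z), the coefficients are exactly the components of curl F. Compute:
  ∂R/∂y - ∂Q/∂z = (-2*x) - (0) = -2*x
  ∂P/∂z - ∂R/∂x = (0) - (-2*y) = 2*y
  ∂Q/∂x - ∂P/∂y = (0) - (-2) = 2.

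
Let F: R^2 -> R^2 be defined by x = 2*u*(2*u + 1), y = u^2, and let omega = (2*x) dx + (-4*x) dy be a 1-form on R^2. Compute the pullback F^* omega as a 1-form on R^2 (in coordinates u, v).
F^* omega = (8*u*(4*u^2 + 4*u + 1)) du

Using F^*(f dg) = (f ∘ F) d(g ∘ F), substitute each coordinate x_i by F_i(u, v) in f_i, and replace dx_i by d F_i = (∂F_i/∂u) du + (∂F_i/∂v) dv.
  For the x component: f_1(F) = 4*u*(2*u + 1); d F_1 = (8*u + 2) du + (0) dv
  For the y component: f_2(F) = 8*u*(-2*u - 1); d F_2 = (2*u) du + (0) dv
Combining and collecting du, dv coefficients:
  coeff of du: 8*u*(4*u^2 + 4*u + 1)
  coeff of dv: 0
F^* omega = (8*u*(4*u^2 + 4*u + 1)) du.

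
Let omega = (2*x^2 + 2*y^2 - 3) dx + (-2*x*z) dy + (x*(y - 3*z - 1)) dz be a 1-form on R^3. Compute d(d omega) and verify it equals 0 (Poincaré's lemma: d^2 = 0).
d(d omega) = 0

Step 1: d omega = sum_{i<j} (∂f_j/∂x_i - ∂f_i/∂x_j) dx_i ∧ dx_j:
  coeff of dx ∧ dy: -4*y - 2*z
  coeff of dx ∧ dz: y - 3*z - 1
  coeff of dy ∧ dz: 3*x
Step 2: Apply d again to each 2-form coefficient. The only possible 3-form in R^3 is dx ∧ dy ∧ dz, with coefficient
  ∂(coeff of dy∧dz)/∂x - ∂(coeff of dx∧dz)/∂y + ∂(coeff of dx∧dy)/∂z
  = ∂/∂x (3*x) - ∂/∂y (y - 3*z - 1) + ∂/∂z (-4*y - 2*z).
Each of these terms simplifies to sums of mixed partials that cancel in pairs. The result is 0 (by equality of mixed partials for smooth functions — Schwarz / Clairaut).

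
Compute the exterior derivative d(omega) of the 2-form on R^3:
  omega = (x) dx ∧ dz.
d(omega) = 0

For a 2-form omega = sum_{i<j} g_{ij} dx_i ∧ dx_j, the exterior derivative is
  d(omega) = sum_{i<j} d(g_{ij}) ∧ dx_i ∧ dx_j = sum_{i<j, k} (∂g_{ij}/∂x_k) dx_k ∧ dx_i ∧ dx_j.
Expand each term, using dx_k ∧ dx_i ∧ dx_j = sgn(permutation) dx_{(a)} ∧ dx_{(b)} ∧ dx_{(c)} with (a < b < c) sorted:

Collecting like 3-forms: d(omega) = 0.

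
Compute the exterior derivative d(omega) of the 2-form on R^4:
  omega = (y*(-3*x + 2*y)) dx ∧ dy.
d(omega) = 0

For a 2-form omega = sum_{i<j} g_{ij} dx_i ∧ dx_j, the exterior derivative is
  d(omega) = sum_{i<j} d(g_{ij}) ∧ dx_i ∧ dx_j = sum_{i<j, k} (∂g_{ij}/∂x_k) dx_k ∧ dx_i ∧ dx_j.
Expand each term, using dx_k ∧ dx_i ∧ dx_j = sgn(permutation) dx_{(a)} ∧ dx_{(b)} ∧ dx_{(c)} with (a < b < c) sorted:

Collecting like 3-forms: d(omega) = 0.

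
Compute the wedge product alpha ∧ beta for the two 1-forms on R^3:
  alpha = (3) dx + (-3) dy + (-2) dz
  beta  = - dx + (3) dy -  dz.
alpha ∧ beta = (6) dx ∧ dy + (-5) dx ∧ dz + (9) dy ∧ dz

Distribute the wedge, using dx_i ∧ dx_j = -dx_j ∧ dx_i and dx_i ∧ dx_i = 0. For each pair (i, j) with i < j, the coefficient of dx_i ∧ dx_j in alpha ∧ beta is (alpha_i * beta_j - alpha_j * beta_i). Collecting: alpha ∧ beta = (6) dx ∧ dy + (-5) dx ∧ dz + (9) dy ∧ dz.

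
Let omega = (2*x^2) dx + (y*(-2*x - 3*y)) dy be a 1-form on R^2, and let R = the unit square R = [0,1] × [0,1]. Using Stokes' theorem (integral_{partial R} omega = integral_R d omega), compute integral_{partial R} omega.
integral_(partial R) omega = -1

Stokes: integral_partial_R omega = integral_R d omega with d omega = (∂Q/∂x - ∂P/∂y) dx ∧ dy.
  ∂Q/∂x = -2*y
  ∂P/∂y = 0
  integrand = ∂Q/∂x - ∂P/∂y = -2*y.
Integrating over R: integral_0^1 integral_0^1 (-2*y) dx dy = -1.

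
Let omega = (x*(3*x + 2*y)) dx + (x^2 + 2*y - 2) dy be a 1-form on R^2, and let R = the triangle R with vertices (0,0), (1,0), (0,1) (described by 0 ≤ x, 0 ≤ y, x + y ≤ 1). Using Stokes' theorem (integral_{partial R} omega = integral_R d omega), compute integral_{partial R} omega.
integral_(partial R) omega = 0

Stokes: integral_partial_R omega = integral_R d omega with d omega = (∂Q/∂x - ∂P/∂y) dx ∧ dy.
  ∂Q/∂x = 2*x
  ∂P/∂y = 2*x
  integrand = ∂Q/∂x - ∂P/∂y = 0.
Integrating over R: integral_0^1 integral_0^{1-x} (0) dy dx = 0.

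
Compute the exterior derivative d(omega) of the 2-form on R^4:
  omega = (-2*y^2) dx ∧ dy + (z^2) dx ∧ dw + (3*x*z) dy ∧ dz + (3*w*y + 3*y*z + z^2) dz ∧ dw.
d(omega) = (-2*z) dx ∧ dz ∧ dw + (3*z) dx ∧ dy ∧ dz + (3*w + 3*z) dy ∧ dz ∧ dw

For a 2-form omega = sum_{i<j} g_{ij} dx_i ∧ dx_j, the exterior derivative is
  d(omega) = sum_{i<j} d(g_{ij}) ∧ dx_i ∧ dx_j = sum_{i<j, k} (∂g_{ij}/∂x_k) dx_k ∧ dx_i ∧ dx_j.
Expand each term, using dx_k ∧ dx_i ∧ dx_j = sgn(permutation) dx_{(a)} ∧ dx_{(b)} ∧ dx_{(c)} with (a < b < c) sorted:
  d(z^2) includes (∂/∂z)(z^2) dz = (2*z) dz, which multiplied by dx ∧ dw gives (-2*z) dx ∧ dz ∧ dw
  d(3*x*z) includes (∂/∂x)(3*x*z) dx = (3*z) dx, which multiplied by dy ∧ dz gives (3*z) dx ∧ dy ∧ dz
  d(3*w*y + 3*y*z + z^2) includes (∂/∂y)(3*w*y + 3*y*z + z^2) dy = (3*w + 3*z) dy, which multiplied by dz ∧ dw gives (3*w + 3*z) dy ∧ dz ∧ dw
Collecting like 3-forms: d(omega) = (-2*z) dx ∧ dz ∧ dw + (3*z) dx ∧ dy ∧ dz + (3*w + 3*z) dy ∧ dz ∧ dw.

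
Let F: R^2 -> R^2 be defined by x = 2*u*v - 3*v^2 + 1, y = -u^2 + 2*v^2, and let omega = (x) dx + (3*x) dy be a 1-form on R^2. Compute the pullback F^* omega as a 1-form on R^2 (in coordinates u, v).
F^* omega = (-12*u^2*v + 22*u*v^2 - 6*u - 6*v^3 + 2*v) du + (4*u^2*v + 6*u*v^2 + 2*u - 18*v^3 + 6*v) dv

Using F^*(f dg) = (f ∘ F) d(g ∘ F), substitute each coordinate x_i by F_i(u, v) in f_i, and replace dx_i by d F_i = (∂F_i/∂u) du + (∂F_i/∂v) dv.
  For the x component: f_1(F) = 2*u*v - 3*v^2 + 1; d F_1 = (2*v) du + (2*u - 6*v) dv
  For the y component: f_2(F) = 6*u*v - 9*v^2 + 3; d F_2 = (-2*u) du + (4*v) dv
Combining and collecting du, dv coefficients:
  coeff of du: -12*u^2*v + 22*u*v^2 - 6*u - 6*v^3 + 2*v
  coeff of dv: 4*u^2*v + 6*u*v^2 + 2*u - 18*v^3 + 6*v
F^* omega = (-12*u^2*v + 22*u*v^2 - 6*u - 6*v^3 + 2*v) du + (4*u^2*v + 6*u*v^2 + 2*u - 18*v^3 + 6*v) dv.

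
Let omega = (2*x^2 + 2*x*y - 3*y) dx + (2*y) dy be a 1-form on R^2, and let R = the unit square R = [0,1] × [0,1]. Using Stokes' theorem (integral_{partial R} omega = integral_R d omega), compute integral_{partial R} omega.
integral_(partial R) omega = 2

Stokes: integral_partial_R omega = integral_R d omega with d omega = (∂Q/∂x - ∂P/∂y) dx ∧ dy.
  ∂Q/∂x = 0
  ∂P/∂y = 2*x - 3
  integrand = ∂Q/∂x - ∂P/∂y = 3 - 2*x.
Integrating over R: integral_0^1 integral_0^1 (3 - 2*x) dx dy = 2.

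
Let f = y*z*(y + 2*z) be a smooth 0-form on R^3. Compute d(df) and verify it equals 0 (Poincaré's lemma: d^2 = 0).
d(df) = 0

Step 1: df = sum_i (∂f/∂x_i) dx_i = (0) dx + (2*z*(y + z)) dy + (y*(y + 4*z)) dz.
Step 2: Apply d again. Using the 1-form formula, the coefficient of dx ∧ dy in d(df) is ∂^2 f/∂x ∂y - ∂^2 f/∂y ∂x = (0) - (0) = 0 (equality of mixed partials for smooth f).
Similarly for dx ∧ dz and dy ∧ dz — all coefficients vanish. So d(df) = 0.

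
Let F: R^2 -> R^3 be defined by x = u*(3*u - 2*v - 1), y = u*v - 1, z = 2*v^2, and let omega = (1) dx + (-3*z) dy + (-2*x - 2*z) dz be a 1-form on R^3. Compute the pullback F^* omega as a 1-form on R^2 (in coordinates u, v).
F^* omega = (6*u - 6*v^3 - 2*v - 1) du + (-24*u^2*v + 10*u*v^2 + 8*u*v - 2*u - 16*v^3) dv

Using F^*(f dg) = (f ∘ F) d(g ∘ F), substitute each coordinate x_i by F_i(u, v) in f_i, and replace dx_i by d F_i = (∂F_i/∂u) du + (∂F_i/∂v) dv.
  For the x component: f_1(F) = 1; d F_1 = (6*u - 2*v - 1) du + (-2*u) dv
  For the y component: f_2(F) = -6*v^2; d F_2 = (v) du + (u) dv
  For the z component: f_3(F) = -6*u^2 + 4*u*v + 2*u - 4*v^2; d F_3 = (0) du + (4*v) dv
Combining and collecting du, dv coefficients:
  coeff of du: 6*u - 6*v^3 - 2*v - 1
  coeff of dv: -24*u^2*v + 10*u*v^2 + 8*u*v - 2*u - 16*v^3
F^* omega = (6*u - 6*v^3 - 2*v - 1) du + (-24*u^2*v + 10*u*v^2 + 8*u*v - 2*u - 16*v^3) dv.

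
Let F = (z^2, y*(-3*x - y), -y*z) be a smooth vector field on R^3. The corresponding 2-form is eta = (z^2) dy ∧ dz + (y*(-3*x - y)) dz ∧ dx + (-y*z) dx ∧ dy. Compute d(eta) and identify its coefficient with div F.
d(eta) = (-3*x - 3*y) dx ∧ dy ∧ dz; div F = -3*x - 3*y

For a 2-form in R^3 of the form above, applying d gives a 3-form with coefficient ∂P/∂x + ∂Q/∂y + ∂R/∂z:
  ∂P/∂x = 0
  ∂Q/∂y = -3*x - 2*y
  ∂R/∂z = -y
Sum = -3*x - 3*y, which is exactly div F.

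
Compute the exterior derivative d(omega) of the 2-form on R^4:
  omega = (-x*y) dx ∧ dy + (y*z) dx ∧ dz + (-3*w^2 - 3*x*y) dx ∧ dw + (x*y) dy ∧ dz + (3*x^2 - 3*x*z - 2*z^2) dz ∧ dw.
d(omega) = (y - z) dx ∧ dy ∧ dz + (3*x) dx ∧ dy ∧ dw + (6*x - 3*z) dx ∧ dz ∧ dw

For a 2-form omega = sum_{i<j} g_{ij} dx_i ∧ dx_j, the exterior derivative is
  d(omega) = sum_{i<j} d(g_{ij}) ∧ dx_i ∧ dx_j = sum_{i<j, k} (∂g_{ij}/∂x_k) dx_k ∧ dx_i ∧ dx_j.
Expand each term, using dx_k ∧ dx_i ∧ dx_j = sgn(permutation) dx_{(a)} ∧ dx_{(b)} ∧ dx_{(c)} with (a < b < c) sorted:
  d(y*z) includes (∂/∂y)(y*z) dy = (z) dy, which multiplied by dx ∧ dz gives (-z) dx ∧ dy ∧ dz
  d(-3*w^2 - 3*x*y) includes (∂/∂y)(-3*w^2 - 3*x*y) dy = (-3*x) dy, which multiplied by dx ∧ dw gives (3*x) dx ∧ dy ∧ dw
  d(x*y) includes (∂/∂x)(x*y) dx = (y) dx, which multiplied by dy ∧ dz gives (y) dx ∧ dy ∧ dz
  d(3*x^2 - 3*x*z - 2*z^2) includes (∂/∂x)(3*x^2 - 3*x*z - 2*z^2) dx = (6*x - 3*z) dx, which multiplied by dz ∧ dw gives (6*x - 3*z) dx ∧ dz ∧ dw
Collecting like 3-forms: d(omega) = (y - z) dx ∧ dy ∧ dz + (3*x) dx ∧ dy ∧ dw + (6*x - 3*z) dx ∧ dz ∧ dw.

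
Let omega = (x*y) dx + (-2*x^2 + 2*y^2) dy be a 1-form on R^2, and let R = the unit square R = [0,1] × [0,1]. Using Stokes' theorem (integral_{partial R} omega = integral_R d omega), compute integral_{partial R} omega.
integral_(partial R) omega = -5/2

Stokes: integral_partial_R omega = integral_R d omega with d omega = (∂Q/∂x - ∂P/∂y) dx ∧ dy.
  ∂Q/∂x = -4*x
  ∂P/∂y = x
  integrand = ∂Q/∂x - ∂P/∂y = -5*x.
Integrating over R: integral_0^1 integral_0^1 (-5*x) dx dy = -5/2.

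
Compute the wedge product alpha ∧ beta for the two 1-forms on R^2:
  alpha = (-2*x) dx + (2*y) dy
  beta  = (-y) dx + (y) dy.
alpha ∧ beta = (2*y*(-x + y)) dx ∧ dy

Distribute the wedge, using dx_i ∧ dx_j = -dx_j ∧ dx_i and dx_i ∧ dx_i = 0. For each pair (i, j) with i < j, the coefficient of dx_i ∧ dx_j in alpha ∧ beta is (alpha_i * beta_j - alpha_j * beta_i). Collecting: alpha ∧ beta = (2*y*(-x + y)) dx ∧ dy.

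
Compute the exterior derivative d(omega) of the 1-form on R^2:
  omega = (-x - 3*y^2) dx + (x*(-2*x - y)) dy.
d(omega) = (-4*x + 5*y) dx ∧ dy

For a 1-form omega = sum_i f_i dx_i, the exterior derivative is
  d(omega) = sum_{i < j} (∂f_j/∂x_i - ∂f_i/∂x_j) dx_i ∧ dx_j.
  coefficient of dx ∧ dy: ∂f_2/∂x - ∂f_1/∂y = ∂(x*(-2*x - y))/∂x - ∂(-x - 3*y^2)/∂y = -4*x + 5*y
Assembling: d(omega) = (-4*x + 5*y) dx ∧ dy.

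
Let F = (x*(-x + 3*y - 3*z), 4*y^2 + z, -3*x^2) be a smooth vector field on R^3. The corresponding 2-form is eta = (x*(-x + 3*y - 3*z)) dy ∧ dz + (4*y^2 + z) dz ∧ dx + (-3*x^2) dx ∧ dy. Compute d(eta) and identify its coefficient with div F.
d(eta) = (-2*x + 11*y - 3*z) dx ∧ dy ∧ dz; div F = -2*x + 11*y - 3*z

For a 2-form in R^3 of the form above, applying d gives a 3-form with coefficient ∂P/∂x + ∂Q/∂y + ∂R/∂z:
  ∂P/∂x = -2*x + 3*y - 3*z
  ∂Q/∂y = 8*y
  ∂R/∂z = 0
Sum = -2*x + 11*y - 3*z, which is exactly div F.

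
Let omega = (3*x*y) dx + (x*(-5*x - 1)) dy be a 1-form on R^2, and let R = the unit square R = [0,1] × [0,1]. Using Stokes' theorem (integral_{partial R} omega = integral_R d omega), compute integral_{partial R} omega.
integral_(partial R) omega = -15/2

Stokes: integral_partial_R omega = integral_R d omega with d omega = (∂Q/∂x - ∂P/∂y) dx ∧ dy.
  ∂Q/∂x = -10*x - 1
  ∂P/∂y = 3*x
  integrand = ∂Q/∂x - ∂P/∂y = -13*x - 1.
Integrating over R: integral_0^1 integral_0^1 (-13*x - 1) dx dy = -15/2.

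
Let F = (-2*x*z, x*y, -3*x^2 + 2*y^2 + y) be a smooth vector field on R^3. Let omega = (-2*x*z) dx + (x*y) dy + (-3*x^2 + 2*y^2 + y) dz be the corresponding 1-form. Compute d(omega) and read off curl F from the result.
d(omega) = (4*y + 1) dy ∧ dz + (4*x) dz ∧ dx + (y) dx ∧ dy; curl F = (4*y + 1, 4*x, y)

d omega = sum_{i<j} (∂f_j/∂x_i - ∂f_i/∂x_j) dx_i ∧ dx_j. Under the identification (dy ∧ dz, dz ∧ dx, dx ∧ dy) ↔ (e_x, e_y, e_z), the coefficients are exactly the components of curl F. Compute:
  ∂R/∂y - ∂Q/∂z = (4*y + 1) - (0) = 4*y + 1
  ∂P/∂z - ∂R/∂x = (-2*x) - (-6*x) = 4*x
  ∂Q/∂x - ∂P/∂y = (y) - (0) = y.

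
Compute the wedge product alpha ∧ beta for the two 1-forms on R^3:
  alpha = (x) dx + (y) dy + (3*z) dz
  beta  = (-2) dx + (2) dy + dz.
alpha ∧ beta = (2*x + 2*y) dx ∧ dy + (x + 6*z) dx ∧ dz + (y - 6*z) dy ∧ dz

Distribute the wedge, using dx_i ∧ dx_j = -dx_j ∧ dx_i and dx_i ∧ dx_i = 0. For each pair (i, j) with i < j, the coefficient of dx_i ∧ dx_j in alpha ∧ beta is (alpha_i * beta_j - alpha_j * beta_i). Collecting: alpha ∧ beta = (2*x + 2*y) dx ∧ dy + (x + 6*z) dx ∧ dz + (y - 6*z) dy ∧ dz.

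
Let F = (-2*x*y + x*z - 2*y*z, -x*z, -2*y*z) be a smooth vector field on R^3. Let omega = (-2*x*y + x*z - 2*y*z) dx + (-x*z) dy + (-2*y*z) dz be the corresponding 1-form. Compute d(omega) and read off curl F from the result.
d(omega) = (x - 2*z) dy ∧ dz + (x - 2*y) dz ∧ dx + (2*x + z) dx ∧ dy; curl F = (x - 2*z, x - 2*y, 2*x + z)

d omega = sum_{i<j} (∂f_j/∂x_i - ∂f_i/∂x_j) dx_i ∧ dx_j. Under the identification (dy ∧ dz, dz ∧ dx, dx ∧ dy) ↔ (e_x, e_y, e_z), the coefficients are exactly the components of curl F. Compute:
  ∂R/∂y - ∂Q/∂z = (-2*z) - (-x) = x - 2*z
  ∂P/∂z - ∂R/∂x = (x - 2*y) - (0) = x - 2*y
  ∂Q/∂x - ∂P/∂y = (-z) - (-2*x - 2*z) = 2*x + z.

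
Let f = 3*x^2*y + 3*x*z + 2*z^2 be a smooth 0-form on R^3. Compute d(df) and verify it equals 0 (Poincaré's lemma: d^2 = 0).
d(df) = 0

Step 1: df = sum_i (∂f/∂x_i) dx_i = (6*x*y + 3*z) dx + (3*x^2) dy + (3*x + 4*z) dz.
Step 2: Apply d again. Using the 1-form formula, the coefficient of dx ∧ dy in d(df) is ∂^2 f/∂x ∂y - ∂^2 f/∂y ∂x = (6*x) - (6*x) = 0 (equality of mixed partials for smooth f).
Similarly for dx ∧ dz and dy ∧ dz — all coefficients vanish. So d(df) = 0.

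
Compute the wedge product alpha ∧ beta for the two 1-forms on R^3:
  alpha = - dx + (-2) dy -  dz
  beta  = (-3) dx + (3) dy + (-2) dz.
alpha ∧ beta = (-9) dx ∧ dy + (-1) dx ∧ dz + (7) dy ∧ dz

Distribute the wedge, using dx_i ∧ dx_j = -dx_j ∧ dx_i and dx_i ∧ dx_i = 0. For each pair (i, j) with i < j, the coefficient of dx_i ∧ dx_j in alpha ∧ beta is (alpha_i * beta_j - alpha_j * beta_i). Collecting: alpha ∧ beta = (-9) dx ∧ dy + (-1) dx ∧ dz + (7) dy ∧ dz.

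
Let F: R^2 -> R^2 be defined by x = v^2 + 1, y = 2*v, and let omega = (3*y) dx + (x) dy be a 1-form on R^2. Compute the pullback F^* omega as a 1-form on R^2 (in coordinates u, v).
F^* omega = (14*v^2 + 2) dv

Using F^*(f dg) = (f ∘ F) d(g ∘ F), substitute each coordinate x_i by F_i(u, v) in f_i, and replace dx_i by d F_i = (∂F_i/∂u) du + (∂F_i/∂v) dv.
  For the x component: f_1(F) = 6*v; d F_1 = (0) du + (2*v) dv
  For the y component: f_2(F) = v^2 + 1; d F_2 = (0) du + (2) dv
Combining and collecting du, dv coefficients:
  coeff of du: 0
  coeff of dv: 14*v^2 + 2
F^* omega = (14*v^2 + 2) dv.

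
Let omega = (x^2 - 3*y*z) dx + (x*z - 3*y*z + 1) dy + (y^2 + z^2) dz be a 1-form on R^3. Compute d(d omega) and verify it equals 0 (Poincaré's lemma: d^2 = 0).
d(d omega) = 0

Step 1: d omega = sum_{i<j} (∂f_j/∂x_i - ∂f_i/∂x_j) dx_i ∧ dx_j:
  coeff of dx ∧ dy: 4*z
  coeff of dx ∧ dz: 3*y
  coeff of dy ∧ dz: -x + 5*y
Step 2: Apply d again to each 2-form coefficient. The only possible 3-form in R^3 is dx ∧ dy ∧ dz, with coefficient
  ∂(coeff of dy∧dz)/∂x - ∂(coeff of dx∧dz)/∂y + ∂(coeff of dx∧dy)/∂z
  = ∂/∂x (-x + 5*y) - ∂/∂y (3*y) + ∂/∂z (4*z).
Each of these terms simplifies to sums of mixed partials that cancel in pairs. The result is 0 (by equality of mixed partials for smooth functions — Schwarz / Clairaut).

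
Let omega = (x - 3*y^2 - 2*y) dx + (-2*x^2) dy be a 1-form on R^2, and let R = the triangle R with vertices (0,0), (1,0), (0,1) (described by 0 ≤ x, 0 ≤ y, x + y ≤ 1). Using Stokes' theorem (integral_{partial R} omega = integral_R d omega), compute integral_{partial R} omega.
integral_(partial R) omega = 4/3

Stokes: integral_partial_R omega = integral_R d omega with d omega = (∂Q/∂x - ∂P/∂y) dx ∧ dy.
  ∂Q/∂x = -4*x
  ∂P/∂y = -6*y - 2
  integrand = ∂Q/∂x - ∂P/∂y = -4*x + 6*y + 2.
Integrating over R: integral_0^1 integral_0^{1-x} (-4*x + 6*y + 2) dy dx = 4/3.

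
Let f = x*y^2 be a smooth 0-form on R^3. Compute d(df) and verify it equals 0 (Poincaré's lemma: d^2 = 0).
d(df) = 0

Step 1: df = sum_i (∂f/∂x_i) dx_i = (y^2) dx + (2*x*y) dy + (0) dz.
Step 2: Apply d again. Using the 1-form formula, the coefficient of dx ∧ dy in d(df) is ∂^2 f/∂x ∂y - ∂^2 f/∂y ∂x = (2*y) - (2*y) = 0 (equality of mixed partials for smooth f).
Similarly for dx ∧ dz and dy ∧ dz — all coefficients vanish. So d(df) = 0.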